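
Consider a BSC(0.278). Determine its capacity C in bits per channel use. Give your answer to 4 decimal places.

0.1473 bits

Binary symmetric channel: C = 1 − h₂(ε) where h₂ is the binary entropy function.
h₂(0.278) = −0.278·log₂0.278 − 0.722·log₂0.722 = 0.8527.
C = 1 − 0.8527 = 0.1473 bits per channel use.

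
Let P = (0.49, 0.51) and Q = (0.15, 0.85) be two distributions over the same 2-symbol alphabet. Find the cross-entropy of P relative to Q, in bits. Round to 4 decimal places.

H(P,Q) = −Σ p·log₂ q.
  −0.49·log₂(0.15) = 1.34111
  −0.51·log₂(0.85) = 0.11958
H(P,Q) = 1.4607 bits.

1.4607 bits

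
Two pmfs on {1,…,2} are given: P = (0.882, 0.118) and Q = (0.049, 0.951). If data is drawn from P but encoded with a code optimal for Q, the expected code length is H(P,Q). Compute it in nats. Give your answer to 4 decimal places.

H(P,Q) = −Σ p·ln q.
  −0.882·ln(0.049) = 2.66005
  −0.118·ln(0.951) = 0.00593
H(P,Q) = 2.6660 nats.

2.6660 nats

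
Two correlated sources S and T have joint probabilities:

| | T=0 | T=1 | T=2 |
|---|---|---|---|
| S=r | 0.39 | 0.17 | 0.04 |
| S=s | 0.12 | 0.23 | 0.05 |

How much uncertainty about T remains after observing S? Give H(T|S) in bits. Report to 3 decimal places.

1.250 bits

Chain rule: H(T|S) = H(S,T) − H(S).
Marginals: p(S) = (0.6000, 0.4000), p(T) = (0.5100, 0.4000, 0.0900).
H(S,T) = 2.2210 bits; H(S) = 0.9710 bits.
H(T|S) = 2.2210 − 0.9710 = 1.250 bits.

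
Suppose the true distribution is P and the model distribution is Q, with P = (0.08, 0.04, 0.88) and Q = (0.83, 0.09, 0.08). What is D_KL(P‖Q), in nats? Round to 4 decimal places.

D(P‖Q) = Σ p·ln(p/q).
  0.08·ln(0.08/0.83) = -0.18715
  0.04·ln(0.04/0.09) = -0.03244
  0.88·ln(0.88/0.08) = 2.11015
D(P‖Q) = 1.8906 nats.

1.8906 nats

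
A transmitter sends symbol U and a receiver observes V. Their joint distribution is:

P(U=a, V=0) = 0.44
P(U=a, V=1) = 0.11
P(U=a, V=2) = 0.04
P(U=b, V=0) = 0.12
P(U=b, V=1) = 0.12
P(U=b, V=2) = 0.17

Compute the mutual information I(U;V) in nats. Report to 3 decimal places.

0.124 nats

Marginals: p(U) = (0.5900, 0.4100), p(V) = (0.5600, 0.2300, 0.2100).
I(U;V) = Σ p(x,y)·ln[p(x,y)/(p(x)p(y))].
  (a,0): 0.44·ln(1.3317) = 0.1260
  (a,1): 0.11·ln(0.8106) = -0.0231
  (a,2): 0.04·ln(0.3228) = -0.0452
  (b,0): 0.12·ln(0.5226) = -0.0779
  (b,1): 0.12·ln(1.2725) = 0.0289
  (b,2): 0.17·ln(1.9744) = 0.1156
Sum = 0.124 nats.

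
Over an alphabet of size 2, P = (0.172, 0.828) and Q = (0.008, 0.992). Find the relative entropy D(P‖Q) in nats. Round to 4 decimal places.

D(P‖Q) = Σ p·ln(p/q).
  0.172·ln(0.172/0.008) = 0.52771
  0.828·ln(0.828/0.992) = -0.14963
D(P‖Q) = 0.3781 nats.

0.3781 nats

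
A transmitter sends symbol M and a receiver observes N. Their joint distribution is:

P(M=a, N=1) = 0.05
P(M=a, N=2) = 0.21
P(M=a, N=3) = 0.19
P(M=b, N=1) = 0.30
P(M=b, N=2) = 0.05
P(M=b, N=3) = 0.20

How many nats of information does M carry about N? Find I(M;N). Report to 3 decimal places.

Marginals: p(M) = (0.4500, 0.5500), p(N) = (0.3500, 0.2600, 0.3900).
I(M;N) = H(M) + H(N) − H(M,N).
H(M) = 0.6881, H(N) = 1.0849, H(M,N) = 1.6259.
I(M;N) = 0.6881 + 1.0849 − 1.6259 = 0.147 nats.

0.147 nats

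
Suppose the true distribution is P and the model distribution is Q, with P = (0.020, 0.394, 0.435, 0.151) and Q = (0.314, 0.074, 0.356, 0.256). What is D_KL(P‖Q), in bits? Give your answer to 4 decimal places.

0.8819 bits

D(P‖Q) = Σ p·log₂(p/q).
  0.020·log₂(0.020/0.314) = -0.07945
  0.394·log₂(0.394/0.074) = 0.95056
  0.435·log₂(0.435/0.356) = 0.12578
  0.151·log₂(0.151/0.256) = -0.11500
D(P‖Q) = 0.8819 bits.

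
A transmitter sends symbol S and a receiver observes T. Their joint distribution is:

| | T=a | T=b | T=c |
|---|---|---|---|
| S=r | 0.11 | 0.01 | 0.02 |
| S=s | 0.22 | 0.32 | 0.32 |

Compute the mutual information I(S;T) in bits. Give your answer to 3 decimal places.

Marginals: p(S) = (0.1400, 0.8600), p(T) = (0.3300, 0.3300, 0.3400).
I(S;T) = H(S) + H(T) − H(S,T).
H(S) = 0.5842, H(T) = 1.5848, H(S,T) = 2.0622.
I(S;T) = 0.5842 + 1.5848 − 2.0622 = 0.107 bits.

0.107 bits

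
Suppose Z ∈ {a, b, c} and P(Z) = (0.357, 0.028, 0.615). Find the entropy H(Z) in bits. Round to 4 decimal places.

H(Z) = −Σ p·log₂ p.
  −(0.357)·log₂(0.357) = 0.53050
  −(0.028)·log₂(0.028) = 0.14444
  −(0.615)·log₂(0.615) = 0.43133
Sum: 0.53050 + 0.14444 + 0.43133 = 1.1063 bits.

1.1063 bits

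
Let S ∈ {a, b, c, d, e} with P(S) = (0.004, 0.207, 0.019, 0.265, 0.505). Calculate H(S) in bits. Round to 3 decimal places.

H(S) = −Σ p·log₂ p.
  −(0.004)·log₂(0.004) = 0.0319
  −(0.207)·log₂(0.207) = 0.4704
  −(0.019)·log₂(0.019) = 0.1086
  −(0.265)·log₂(0.265) = 0.5077
  −(0.505)·log₂(0.505) = 0.4978
Sum: 0.0319 + 0.4704 + 0.1086 + 0.5077 + 0.4978 = 1.616 bits.

1.616 bits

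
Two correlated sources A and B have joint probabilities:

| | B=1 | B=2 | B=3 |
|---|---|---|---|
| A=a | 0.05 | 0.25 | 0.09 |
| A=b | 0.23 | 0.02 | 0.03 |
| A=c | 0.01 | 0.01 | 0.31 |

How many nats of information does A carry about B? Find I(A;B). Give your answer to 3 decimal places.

0.478 nats

Marginals: p(A) = (0.3900, 0.2800, 0.3300), p(B) = (0.2900, 0.2800, 0.4300).
I(A;B) = Σ p(x,y)·ln[p(x,y)/(p(x)p(y))].
  (a,1): 0.05·ln(0.4421) = -0.0408
  (a,2): 0.25·ln(2.2894) = 0.2071
  (a,3): 0.09·ln(0.5367) = -0.0560
  (b,1): 0.23·ln(2.8325) = 0.2395
  (b,2): 0.02·ln(0.2551) = -0.0273
  (b,3): 0.03·ln(0.2492) = -0.0417
  (c,1): 0.01·ln(0.1045) = -0.0226
  (c,2): 0.01·ln(0.1082) = -0.0222
  (c,3): 0.31·ln(2.1846) = 0.2422
Sum = 0.478 nats.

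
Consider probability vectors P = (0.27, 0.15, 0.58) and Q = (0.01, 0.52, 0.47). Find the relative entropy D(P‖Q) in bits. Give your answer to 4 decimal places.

D(P‖Q) = Σ p·log₂(p/q).
  0.27·log₂(0.27/0.01) = 1.28382
  0.15·log₂(0.15/0.52) = -0.26903
  0.58·log₂(0.58/0.47) = 0.17597
D(P‖Q) = 1.1908 bits.

1.1908 bits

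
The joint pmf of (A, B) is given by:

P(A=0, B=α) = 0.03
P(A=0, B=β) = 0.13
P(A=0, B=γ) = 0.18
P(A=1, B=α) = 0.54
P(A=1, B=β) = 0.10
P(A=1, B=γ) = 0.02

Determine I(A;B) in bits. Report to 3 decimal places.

Marginals: p(A) = (0.3400, 0.6600), p(B) = (0.5700, 0.2300, 0.2000).
I(A;B) = Σ p(x,y)·log₂[p(x,y)/(p(x)p(y))].
  (0,α): 0.03·log₂(0.1548) = -0.0807
  (0,β): 0.13·log₂(1.6624) = 0.0953
  (0,γ): 0.18·log₂(2.6471) = 0.2528
  (1,α): 0.54·log₂(1.4354) = 0.2816
  (1,β): 0.10·log₂(0.6588) = -0.0602
  (1,γ): 0.02·log₂(0.1515) = -0.0544
Sum = 0.434 bits.

0.434 bits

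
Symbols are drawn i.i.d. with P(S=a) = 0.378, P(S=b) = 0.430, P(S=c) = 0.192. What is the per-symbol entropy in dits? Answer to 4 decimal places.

H(S) = −Σ p·log₁₀ p.
  −(0.378)·log₁₀(0.378) = 0.15971
  −(0.430)·log₁₀(0.430) = 0.15761
  −(0.192)·log₁₀(0.192) = 0.13761
Sum: 0.15971 + 0.15761 + 0.13761 = 0.4549 dits.

0.4549 dits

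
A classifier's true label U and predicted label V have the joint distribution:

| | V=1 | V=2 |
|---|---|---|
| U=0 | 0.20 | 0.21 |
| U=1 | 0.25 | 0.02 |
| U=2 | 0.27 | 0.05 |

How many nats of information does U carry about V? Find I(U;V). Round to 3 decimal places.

Marginals: p(U) = (0.4100, 0.2700, 0.3200), p(V) = (0.7200, 0.2800).
I(U;V) = H(U) + H(V) − H(U,V).
H(U) = 1.0837, H(V) = 0.5930, H(U,V) = 1.5777.
I(U;V) = 1.0837 + 0.5930 − 1.5777 = 0.099 nats.

0.099 nats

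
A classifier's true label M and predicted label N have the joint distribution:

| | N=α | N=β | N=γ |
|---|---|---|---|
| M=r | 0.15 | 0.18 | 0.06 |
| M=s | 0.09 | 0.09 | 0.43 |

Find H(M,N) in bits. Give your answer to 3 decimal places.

H(M,N) = −Σ p(x,y)·log₂ p(x,y) over all 6 cells.
  cell (r,α): −0.15·log₂0.15 = 0.4105
  cell (r,β): −0.18·log₂0.18 = 0.4453
  cell (r,γ): −0.06·log₂0.06 = 0.2435
  cell (s,α): −0.09·log₂0.09 = 0.3127
  cell (s,β): −0.09·log₂0.09 = 0.3127
  cell (s,γ): −0.43·log₂0.43 = 0.5236
Sum = 2.248 bits.

2.248 bits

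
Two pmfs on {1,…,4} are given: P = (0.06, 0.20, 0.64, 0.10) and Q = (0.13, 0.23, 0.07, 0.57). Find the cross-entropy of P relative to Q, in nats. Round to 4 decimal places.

2.1745 nats

H(P,Q) = −Σ p·ln q.
  −0.06·ln(0.13) = 0.12241
  −0.20·ln(0.23) = 0.29394
  −0.64·ln(0.07) = 1.70193
  −0.10·ln(0.57) = 0.05621
H(P,Q) = 2.1745 nats.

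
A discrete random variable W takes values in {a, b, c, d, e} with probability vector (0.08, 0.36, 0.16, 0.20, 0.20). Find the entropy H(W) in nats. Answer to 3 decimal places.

H(W) = −Σ p·ln p.
  −(0.08)·ln(0.08) = 0.2021
  −(0.36)·ln(0.36) = 0.3678
  −(0.16)·ln(0.16) = 0.2932
  −(0.20)·ln(0.20) = 0.3219
  −(0.20)·ln(0.20) = 0.3219
Sum: 0.2021 + 0.3678 + 0.2932 + 0.3219 + 0.3219 = 1.507 nats.

1.507 nats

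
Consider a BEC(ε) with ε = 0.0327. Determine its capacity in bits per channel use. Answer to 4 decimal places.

0.9673 bits

Binary erasure channel: capacity C = 1 − ε.
C = 1 − 0.0327 = 0.9673 bits per channel use.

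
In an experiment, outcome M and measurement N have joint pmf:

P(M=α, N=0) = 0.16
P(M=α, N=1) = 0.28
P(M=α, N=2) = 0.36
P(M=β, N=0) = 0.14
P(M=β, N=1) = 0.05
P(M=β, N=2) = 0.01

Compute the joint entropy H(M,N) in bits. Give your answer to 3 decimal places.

H(M,N) = −Σ p(x,y)·log₂ p(x,y) over all 6 cells.
  cell (α,0): −0.16·log₂0.16 = 0.4230
  cell (α,1): −0.28·log₂0.28 = 0.5142
  cell (α,2): −0.36·log₂0.36 = 0.5306
  cell (β,0): −0.14·log₂0.14 = 0.3971
  cell (β,1): −0.05·log₂0.05 = 0.2161
  cell (β,2): −0.01·log₂0.01 = 0.0664
Sum = 2.147 bits.

2.147 bits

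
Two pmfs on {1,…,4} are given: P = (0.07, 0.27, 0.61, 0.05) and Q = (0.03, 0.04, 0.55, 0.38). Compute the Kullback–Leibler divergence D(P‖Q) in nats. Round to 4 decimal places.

D(P‖Q) = Σ p·ln(p/q).
  0.07·ln(0.07/0.03) = 0.05931
  0.27·ln(0.27/0.04) = 0.51558
  0.61·ln(0.61/0.55) = 0.06316
  0.05·ln(0.05/0.38) = -0.10141
D(P‖Q) = 0.5366 nats.

0.5366 nats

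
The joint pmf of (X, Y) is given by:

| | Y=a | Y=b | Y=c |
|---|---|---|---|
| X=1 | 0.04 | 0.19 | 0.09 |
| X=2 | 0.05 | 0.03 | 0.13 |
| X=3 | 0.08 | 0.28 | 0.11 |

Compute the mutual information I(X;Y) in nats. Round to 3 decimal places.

0.078 nats

Marginals: p(X) = (0.3200, 0.2100, 0.4700), p(Y) = (0.1700, 0.5000, 0.3300).
I(X;Y) = Σ p(x,y)·ln[p(x,y)/(p(x)p(y))].
  (1,a): 0.04·ln(0.7353) = -0.0123
  (1,b): 0.19·ln(1.1875) = 0.0327
  (1,c): 0.09·ln(0.8523) = -0.0144
  (2,a): 0.05·ln(1.4006) = 0.0168
  (2,b): 0.03·ln(0.2857) = -0.0376
  (2,c): 0.13·ln(1.8759) = 0.0818
  (3,a): 0.08·ln(1.0013) = 0.0001
  (3,b): 0.28·ln(1.1915) = 0.0491
  (3,c): 0.11·ln(0.7092) = -0.0378
Sum = 0.078 nats.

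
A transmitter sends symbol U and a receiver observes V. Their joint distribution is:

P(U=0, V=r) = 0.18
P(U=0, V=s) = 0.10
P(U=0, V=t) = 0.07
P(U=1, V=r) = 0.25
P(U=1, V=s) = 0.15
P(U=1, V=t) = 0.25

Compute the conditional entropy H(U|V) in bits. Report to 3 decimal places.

0.907 bits

Marginals: p(U) = (0.3500, 0.6500), p(V) = (0.4300, 0.2500, 0.3200).
H(U|V) = Σ p(V) · H(U|V=·).
  V=r: p=0.4300, H(U|V=r) = 0.9808
  V=s: p=0.2500, H(U|V=s) = 0.9710
  V=t: p=0.3200, H(U|V=t) = 0.7579
Weighted sum = 0.907 bits.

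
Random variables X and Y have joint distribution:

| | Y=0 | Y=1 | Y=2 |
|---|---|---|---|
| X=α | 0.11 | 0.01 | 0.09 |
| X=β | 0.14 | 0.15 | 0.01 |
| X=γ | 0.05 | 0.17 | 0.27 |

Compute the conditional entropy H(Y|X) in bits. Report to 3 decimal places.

Chain rule: H(Y|X) = H(X,Y) − H(X).
Marginals: p(X) = (0.2100, 0.3000, 0.4900), p(Y) = (0.3000, 0.3300, 0.3700).
H(X,Y) = 2.7642 bits; H(X) = 1.4982 bits.
H(Y|X) = 2.7642 − 1.4982 = 1.266 bits.

1.266 bits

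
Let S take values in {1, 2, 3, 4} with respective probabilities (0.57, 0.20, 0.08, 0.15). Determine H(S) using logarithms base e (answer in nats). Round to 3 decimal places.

1.129 nats

H(S) = −Σ p·ln p.
  −(0.57)·ln(0.57) = 0.3204
  −(0.20)·ln(0.20) = 0.3219
  −(0.08)·ln(0.08) = 0.2021
  −(0.15)·ln(0.15) = 0.2846
Sum: 0.3204 + 0.3219 + 0.2021 + 0.2846 = 1.129 nats.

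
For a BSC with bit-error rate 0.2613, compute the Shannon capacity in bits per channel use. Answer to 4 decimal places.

0.1713 bits

Binary symmetric channel: C = 1 − h₂(ε) where h₂ is the binary entropy function.
h₂(0.2613) = −0.2613·log₂0.2613 − 0.7387·log₂0.7387 = 0.8287.
C = 1 − 0.8287 = 0.1713 bits per channel use.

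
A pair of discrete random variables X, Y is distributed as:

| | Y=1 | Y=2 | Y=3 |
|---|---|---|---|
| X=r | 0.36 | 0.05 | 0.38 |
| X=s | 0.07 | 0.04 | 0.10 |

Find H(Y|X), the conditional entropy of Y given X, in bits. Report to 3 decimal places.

1.322 bits

Marginals: p(X) = (0.7900, 0.2100), p(Y) = (0.4300, 0.0900, 0.4800).
H(Y|X) = Σ p(X) · H(Y|X=·).
  X=r: p=0.7900, H(Y|X=r) = 1.2766
  X=s: p=0.2100, H(Y|X=s) = 1.4937
Weighted sum = 1.322 bits.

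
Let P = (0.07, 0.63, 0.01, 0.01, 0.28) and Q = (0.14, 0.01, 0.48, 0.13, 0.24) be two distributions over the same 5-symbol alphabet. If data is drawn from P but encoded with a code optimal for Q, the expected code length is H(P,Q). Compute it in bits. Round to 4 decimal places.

5.0007 bits

H(P,Q) = −Σ p·log₂ q.
  −0.07·log₂(0.14) = 0.19856
  −0.63·log₂(0.01) = 4.18563
  −0.01·log₂(0.48) = 0.01059
  −0.01·log₂(0.13) = 0.02943
  −0.28·log₂(0.24) = 0.57649
H(P,Q) = 5.0007 bits.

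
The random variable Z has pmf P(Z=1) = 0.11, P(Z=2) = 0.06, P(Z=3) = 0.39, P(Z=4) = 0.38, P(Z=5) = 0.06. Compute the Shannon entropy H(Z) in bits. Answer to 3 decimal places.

H(Z) = −Σ p·log₂ p.
  −(0.11)·log₂(0.11) = 0.3503
  −(0.06)·log₂(0.06) = 0.2435
  −(0.39)·log₂(0.39) = 0.5298
  −(0.38)·log₂(0.38) = 0.5305
  −(0.06)·log₂(0.06) = 0.2435
Sum: 0.3503 + 0.2435 + 0.5298 + 0.5305 + 0.2435 = 1.898 bits.

1.898 bits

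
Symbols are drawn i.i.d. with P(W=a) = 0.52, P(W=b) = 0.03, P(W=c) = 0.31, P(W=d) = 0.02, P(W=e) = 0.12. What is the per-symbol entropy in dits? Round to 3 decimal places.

H(W) = −Σ p·log₁₀ p.
  −(0.52)·log₁₀(0.52) = 0.1477
  −(0.03)·log₁₀(0.03) = 0.0457
  −(0.31)·log₁₀(0.31) = 0.1577
  −(0.02)·log₁₀(0.02) = 0.0340
  −(0.12)·log₁₀(0.12) = 0.1105
Sum: 0.1477 + 0.0457 + 0.1577 + 0.0340 + 0.1105 = 0.496 dits.

0.496 dits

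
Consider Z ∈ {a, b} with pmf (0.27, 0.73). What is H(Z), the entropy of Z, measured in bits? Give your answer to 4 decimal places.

H(Z) = −Σ p·log₂ p.
  −(0.27)·log₂(0.27) = 0.51002
  −(0.73)·log₂(0.73) = 0.33144
Sum: 0.51002 + 0.33144 = 0.8415 bits.

0.8415 bits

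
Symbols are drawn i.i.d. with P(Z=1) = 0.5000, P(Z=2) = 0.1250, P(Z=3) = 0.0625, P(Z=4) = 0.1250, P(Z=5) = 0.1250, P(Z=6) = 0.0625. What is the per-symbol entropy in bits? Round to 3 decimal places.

H(Z) = −Σ p·log₂ p.
  −(0.5000)·log₂(0.5000) = 0.5000
  −(0.1250)·log₂(0.1250) = 0.3750
  −(0.0625)·log₂(0.0625) = 0.2500
  −(0.1250)·log₂(0.1250) = 0.3750
  −(0.1250)·log₂(0.1250) = 0.3750
  −(0.0625)·log₂(0.0625) = 0.2500
Sum: 0.5000 + 0.3750 + 0.2500 + 0.3750 + 0.3750 + 0.2500 = 2.125 bits.

2.125 bits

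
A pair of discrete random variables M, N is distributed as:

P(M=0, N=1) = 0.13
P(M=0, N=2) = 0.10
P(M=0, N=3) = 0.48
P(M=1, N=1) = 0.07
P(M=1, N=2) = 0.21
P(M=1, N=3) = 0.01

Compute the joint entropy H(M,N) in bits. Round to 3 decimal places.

2.031 bits

H(M,N) = −Σ p(x,y)·log₂ p(x,y) over all 6 cells.
  cell (0,1): −0.13·log₂0.13 = 0.3826
  cell (0,2): −0.10·log₂0.10 = 0.3322
  cell (0,3): −0.48·log₂0.48 = 0.5083
  cell (1,1): −0.07·log₂0.07 = 0.2686
  cell (1,2): −0.21·log₂0.21 = 0.4728
  cell (1,3): −0.01·log₂0.01 = 0.0664
Sum = 2.031 bits.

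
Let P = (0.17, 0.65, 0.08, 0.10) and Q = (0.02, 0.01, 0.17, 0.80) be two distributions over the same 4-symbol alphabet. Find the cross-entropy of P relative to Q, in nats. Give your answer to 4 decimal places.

3.8225 nats

H(P,Q) = −Σ p·ln q.
  −0.17·ln(0.02) = 0.66504
  −0.65·ln(0.01) = 2.99336
  −0.08·ln(0.17) = 0.14176
  −0.10·ln(0.80) = 0.02231
H(P,Q) = 3.8225 nats.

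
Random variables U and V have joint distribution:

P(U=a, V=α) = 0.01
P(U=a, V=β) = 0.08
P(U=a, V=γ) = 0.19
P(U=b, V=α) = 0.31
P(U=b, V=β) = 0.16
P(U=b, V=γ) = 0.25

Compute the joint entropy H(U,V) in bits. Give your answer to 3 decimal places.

H(U,V) = −Σ p(x,y)·log₂ p(x,y) over all 6 cells.
  cell (a,α): −0.01·log₂0.01 = 0.0664
  cell (a,β): −0.08·log₂0.08 = 0.2915
  cell (a,γ): −0.19·log₂0.19 = 0.4552
  cell (b,α): −0.31·log₂0.31 = 0.5238
  cell (b,β): −0.16·log₂0.16 = 0.4230
  cell (b,γ): −0.25·log₂0.25 = 0.5000
Sum = 2.260 bits.

2.260 bits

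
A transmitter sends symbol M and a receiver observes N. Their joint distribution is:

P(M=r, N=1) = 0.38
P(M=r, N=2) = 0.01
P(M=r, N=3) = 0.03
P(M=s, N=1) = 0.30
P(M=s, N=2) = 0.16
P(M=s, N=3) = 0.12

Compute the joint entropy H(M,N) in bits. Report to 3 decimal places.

H(M,N) = −Σ p(x,y)·log₂ p(x,y) over all 6 cells.
  cell (r,1): −0.38·log₂0.38 = 0.5305
  cell (r,2): −0.01·log₂0.01 = 0.0664
  cell (r,3): −0.03·log₂0.03 = 0.1518
  cell (s,1): −0.30·log₂0.30 = 0.5211
  cell (s,2): −0.16·log₂0.16 = 0.4230
  cell (s,3): −0.12·log₂0.12 = 0.3671
Sum = 2.060 bits.

2.060 bits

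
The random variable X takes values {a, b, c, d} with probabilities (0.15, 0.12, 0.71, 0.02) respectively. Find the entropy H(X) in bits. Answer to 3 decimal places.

1.241 bits

H(X) = −Σ p·log₂ p.
  −(0.15)·log₂(0.15) = 0.4105
  −(0.12)·log₂(0.12) = 0.3671
  −(0.71)·log₂(0.71) = 0.3508
  −(0.02)·log₂(0.02) = 0.1129
Sum: 0.4105 + 0.3671 + 0.3508 + 0.1129 = 1.241 bits.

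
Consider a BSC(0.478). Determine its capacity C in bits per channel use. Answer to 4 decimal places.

0.0014 bits

Binary symmetric channel: C = 1 − h₂(ε) where h₂ is the binary entropy function.
h₂(0.478) = −0.478·log₂0.478 − 0.522·log₂0.522 = 0.9986.
C = 1 − 0.9986 = 0.0014 bits per channel use.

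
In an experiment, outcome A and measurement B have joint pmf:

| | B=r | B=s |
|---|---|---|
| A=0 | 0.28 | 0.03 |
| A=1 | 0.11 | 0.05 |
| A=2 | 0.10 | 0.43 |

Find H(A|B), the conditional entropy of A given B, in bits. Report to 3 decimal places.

1.088 bits

Chain rule: H(A|B) = H(A,B) − H(B).
Marginals: p(A) = (0.3100, 0.1600, 0.5300), p(B) = (0.4900, 0.5100).
H(A,B) = 2.0881 bits; H(B) = 0.9997 bits.
H(A|B) = 2.0881 − 0.9997 = 1.088 bits.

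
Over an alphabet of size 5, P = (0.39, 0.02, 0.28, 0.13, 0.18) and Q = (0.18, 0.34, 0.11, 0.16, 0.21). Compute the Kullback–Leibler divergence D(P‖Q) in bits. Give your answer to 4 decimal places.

D(P‖Q) = Σ p·log₂(p/q).
  0.39·log₂(0.39/0.18) = 0.43504
  0.02·log₂(0.02/0.34) = -0.08175
  0.28·log₂(0.28/0.11) = 0.37742
  0.13·log₂(0.13/0.16) = -0.03894
  0.18·log₂(0.18/0.21) = -0.04003
D(P‖Q) = 0.6517 bits.

0.6517 bits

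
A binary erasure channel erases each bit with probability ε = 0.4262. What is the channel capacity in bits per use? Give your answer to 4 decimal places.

0.5738 bits

Binary erasure channel: capacity C = 1 − ε.
C = 1 − 0.4262 = 0.5738 bits per channel use.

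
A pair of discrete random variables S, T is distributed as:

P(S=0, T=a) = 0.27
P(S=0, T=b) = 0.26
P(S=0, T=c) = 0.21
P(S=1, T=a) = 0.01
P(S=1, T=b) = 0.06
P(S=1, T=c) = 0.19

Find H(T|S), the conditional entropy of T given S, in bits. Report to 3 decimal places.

Marginals: p(S) = (0.7400, 0.2600), p(T) = (0.2800, 0.3200, 0.4000).
H(T|S) = Σ p(S) · H(T|S=·).
  S=0: p=0.7400, H(T|S=0) = 1.5766
  S=1: p=0.2600, H(T|S=1) = 0.9997
Weighted sum = 1.427 bits.

1.427 bits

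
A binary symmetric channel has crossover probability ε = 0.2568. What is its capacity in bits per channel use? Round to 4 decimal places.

0.1781 bits

Binary symmetric channel: C = 1 − h₂(ε) where h₂ is the binary entropy function.
h₂(0.2568) = −0.2568·log₂0.2568 − 0.7432·log₂0.7432 = 0.8219.
C = 1 − 0.8219 = 0.1781 bits per channel use.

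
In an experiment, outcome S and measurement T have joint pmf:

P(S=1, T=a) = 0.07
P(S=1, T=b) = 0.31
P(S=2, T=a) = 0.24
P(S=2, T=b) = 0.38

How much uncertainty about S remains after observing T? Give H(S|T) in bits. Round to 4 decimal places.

0.9238 bits

Marginals: p(S) = (0.3800, 0.6200), p(T) = (0.3100, 0.6900).
H(S|T) = Σ p(T) · H(S|T=·).
  T=a: p=0.3100, H(S|T=a) = 0.7706
  T=b: p=0.6900, H(S|T=b) = 0.9926
Weighted sum = 0.9238 bits.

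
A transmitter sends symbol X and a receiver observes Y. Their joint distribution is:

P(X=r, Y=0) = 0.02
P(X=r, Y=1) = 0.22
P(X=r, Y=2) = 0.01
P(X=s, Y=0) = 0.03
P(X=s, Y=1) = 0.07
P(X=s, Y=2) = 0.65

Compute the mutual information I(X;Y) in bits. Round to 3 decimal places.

Marginals: p(X) = (0.2500, 0.7500), p(Y) = (0.0500, 0.2900, 0.6600).
I(X;Y) = Σ p(x,y)·log₂[p(x,y)/(p(x)p(y))].
  (r,0): 0.02·log₂(1.6000) = 0.0136
  (r,1): 0.22·log₂(3.0345) = 0.3523
  (r,2): 0.01·log₂(0.0606) = -0.0404
  (s,0): 0.03·log₂(0.8000) = -0.0097
  (s,1): 0.07·log₂(0.3218) = -0.1145
  (s,2): 0.65·log₂(1.3131) = 0.2555
Sum = 0.457 bits.

0.457 bits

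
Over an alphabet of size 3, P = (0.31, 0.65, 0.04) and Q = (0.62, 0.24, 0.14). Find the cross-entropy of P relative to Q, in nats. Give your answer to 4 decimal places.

H(P,Q) = −Σ p·ln q.
  −0.31·ln(0.62) = 0.14819
  −0.65·ln(0.24) = 0.92763
  −0.04·ln(0.14) = 0.07864
H(P,Q) = 1.1545 nats.

1.1545 nats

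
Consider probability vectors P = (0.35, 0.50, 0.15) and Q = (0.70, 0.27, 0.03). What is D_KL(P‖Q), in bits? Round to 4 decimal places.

D(P‖Q) = Σ p·log₂(p/q).
  0.35·log₂(0.35/0.70) = -0.35000
  0.50·log₂(0.50/0.27) = 0.44448
  0.15·log₂(0.15/0.03) = 0.34829
D(P‖Q) = 0.4428 bits.

0.4428 bits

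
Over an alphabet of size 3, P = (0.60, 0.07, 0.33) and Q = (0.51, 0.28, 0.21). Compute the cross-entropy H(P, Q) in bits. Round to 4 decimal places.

1.4544 bits

H(P,Q) = −Σ p·log₂ q.
  −0.60·log₂(0.51) = 0.58286
  −0.07·log₂(0.28) = 0.12856
  −0.33·log₂(0.21) = 0.74301
H(P,Q) = 1.4544 bits.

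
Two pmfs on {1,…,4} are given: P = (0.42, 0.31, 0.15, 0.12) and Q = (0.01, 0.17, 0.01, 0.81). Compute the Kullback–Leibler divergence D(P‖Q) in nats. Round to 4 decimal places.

D(P‖Q) = Σ p·ln(p/q).
  0.42·ln(0.42/0.01) = 1.56982
  0.31·ln(0.31/0.17) = 0.18624
  0.15·ln(0.15/0.01) = 0.40621
  0.12·ln(0.12/0.81) = -0.22915
D(P‖Q) = 1.9331 nats.

1.9331 nats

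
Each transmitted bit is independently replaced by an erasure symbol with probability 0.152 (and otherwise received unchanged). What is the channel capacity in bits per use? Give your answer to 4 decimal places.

Binary erasure channel: capacity C = 1 − ε.
C = 1 − 0.152 = 0.8480 bits per channel use.

0.8480 bits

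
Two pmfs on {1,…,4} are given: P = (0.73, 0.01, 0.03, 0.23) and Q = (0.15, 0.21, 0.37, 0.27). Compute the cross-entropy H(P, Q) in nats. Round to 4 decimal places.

H(P,Q) = −Σ p·ln q.
  −0.73·ln(0.15) = 1.38490
  −0.01·ln(0.21) = 0.01561
  −0.03·ln(0.37) = 0.02983
  −0.23·ln(0.27) = 0.30115
H(P,Q) = 1.7315 nats.

1.7315 nats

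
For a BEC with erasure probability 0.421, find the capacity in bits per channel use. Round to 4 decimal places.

0.5790 bits

Binary erasure channel: capacity C = 1 − ε.
C = 1 − 0.421 = 0.5790 bits per channel use.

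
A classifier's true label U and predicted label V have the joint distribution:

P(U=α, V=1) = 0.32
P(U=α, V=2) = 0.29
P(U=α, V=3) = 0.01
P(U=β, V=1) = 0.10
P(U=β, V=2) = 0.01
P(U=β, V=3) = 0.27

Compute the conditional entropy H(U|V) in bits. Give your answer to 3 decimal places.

Chain rule: H(U|V) = H(U,V) − H(V).
Marginals: p(U) = (0.6200, 0.3800), p(V) = (0.4200, 0.3000, 0.2800).
H(U,V) = 2.0190 bits; H(V) = 1.5610 bits.
H(U|V) = 2.0190 − 1.5610 = 0.458 bits.

0.458 bits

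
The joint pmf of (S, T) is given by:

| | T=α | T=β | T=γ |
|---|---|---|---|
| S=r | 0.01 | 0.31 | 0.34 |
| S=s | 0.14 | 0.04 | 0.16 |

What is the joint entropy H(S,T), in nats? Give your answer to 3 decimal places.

H(S,T) = −Σ p(x,y)·ln p(x,y) over all 6 cells.
  cell (r,α): −0.01·ln0.01 = 0.0461
  cell (r,β): −0.31·ln0.31 = 0.3631
  cell (r,γ): −0.34·ln0.34 = 0.3668
  cell (s,α): −0.14·ln0.14 = 0.2753
  cell (s,β): −0.04·ln0.04 = 0.1288
  cell (s,γ): −0.16·ln0.16 = 0.2932
Sum = 1.473 nats.

1.473 nats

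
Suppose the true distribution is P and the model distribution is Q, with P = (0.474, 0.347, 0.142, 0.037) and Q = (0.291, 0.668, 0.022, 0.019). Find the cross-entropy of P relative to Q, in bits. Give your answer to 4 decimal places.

2.0396 bits

H(P,Q) = −Σ p·log₂ q.
  −0.474·log₂(0.291) = 0.84415
  −0.347·log₂(0.668) = 0.20198
  −0.142·log₂(0.022) = 0.78190
  −0.037·log₂(0.019) = 0.21156
H(P,Q) = 2.0396 bits.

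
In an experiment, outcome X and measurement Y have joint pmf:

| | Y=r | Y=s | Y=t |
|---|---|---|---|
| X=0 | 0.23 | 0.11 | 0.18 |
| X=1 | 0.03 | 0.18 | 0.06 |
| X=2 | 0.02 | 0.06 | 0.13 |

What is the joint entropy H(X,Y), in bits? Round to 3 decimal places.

2.863 bits

H(X,Y) = −Σ p(x,y)·log₂ p(x,y) over all 9 cells.
  cell (0,r): −0.23·log₂0.23 = 0.4877
  cell (0,s): −0.11·log₂0.11 = 0.3503
  cell (0,t): −0.18·log₂0.18 = 0.4453
  cell (1,r): −0.03·log₂0.03 = 0.1518
  cell (1,s): −0.18·log₂0.18 = 0.4453
  cell (1,t): −0.06·log₂0.06 = 0.2435
  cell (2,r): −0.02·log₂0.02 = 0.1129
  cell (2,s): −0.06·log₂0.06 = 0.2435
  cell (2,t): −0.13·log₂0.13 = 0.3826
Sum = 2.863 bits.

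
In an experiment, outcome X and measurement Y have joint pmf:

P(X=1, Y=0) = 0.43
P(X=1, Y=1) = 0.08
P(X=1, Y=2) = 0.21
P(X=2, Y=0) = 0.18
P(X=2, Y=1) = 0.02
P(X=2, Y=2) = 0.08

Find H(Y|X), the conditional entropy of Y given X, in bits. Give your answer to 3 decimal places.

Chain rule: H(Y|X) = H(X,Y) − H(X).
Marginals: p(X) = (0.7200, 0.2800), p(Y) = (0.6100, 0.1000, 0.2900).
H(X,Y) = 2.1376 bits; H(X) = 0.8555 bits.
H(Y|X) = 2.1376 − 0.8555 = 1.282 bits.

1.282 bits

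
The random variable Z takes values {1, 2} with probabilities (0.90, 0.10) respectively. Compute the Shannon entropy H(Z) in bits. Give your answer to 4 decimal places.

0.4690 bits

H(Z) = −Σ p·log₂ p.
  −(0.90)·log₂(0.90) = 0.13680
  −(0.10)·log₂(0.10) = 0.33219
Sum: 0.13680 + 0.33219 = 0.4690 bits.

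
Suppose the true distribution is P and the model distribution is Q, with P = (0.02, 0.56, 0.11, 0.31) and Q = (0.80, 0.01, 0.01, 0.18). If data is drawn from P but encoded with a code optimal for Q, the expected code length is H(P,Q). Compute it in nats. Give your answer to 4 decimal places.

H(P,Q) = −Σ p·ln q.
  −0.02·ln(0.80) = 0.00446
  −0.56·ln(0.01) = 2.57890
  −0.11·ln(0.01) = 0.50657
  −0.31·ln(0.18) = 0.53159
H(P,Q) = 3.6215 nats.

3.6215 nats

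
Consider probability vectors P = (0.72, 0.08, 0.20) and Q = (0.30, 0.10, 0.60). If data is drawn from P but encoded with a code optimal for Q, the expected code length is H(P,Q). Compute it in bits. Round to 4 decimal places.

H(P,Q) = −Σ p·log₂ q.
  −0.72·log₂(0.30) = 1.25062
  −0.08·log₂(0.10) = 0.26575
  −0.20·log₂(0.60) = 0.14739
H(P,Q) = 1.6638 bits.

1.6638 bits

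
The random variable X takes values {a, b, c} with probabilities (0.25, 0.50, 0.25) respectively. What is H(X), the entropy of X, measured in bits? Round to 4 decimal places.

1.5000 bits

H(X) = −Σ p·log₂ p.
  −(0.25)·log₂(0.25) = 0.50000
  −(0.50)·log₂(0.50) = 0.50000
  −(0.25)·log₂(0.25) = 0.50000
Sum: 0.50000 + 0.50000 + 0.50000 = 1.5000 bits.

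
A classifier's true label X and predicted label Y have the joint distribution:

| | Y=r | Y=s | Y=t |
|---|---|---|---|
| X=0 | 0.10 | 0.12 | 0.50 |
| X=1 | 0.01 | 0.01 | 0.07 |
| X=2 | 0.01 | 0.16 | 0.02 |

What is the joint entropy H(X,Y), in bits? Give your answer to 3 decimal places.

H(X,Y) = −Σ p(x,y)·log₂ p(x,y) over all 9 cells.
  cell (0,r): −0.10·log₂0.10 = 0.3322
  cell (0,s): −0.12·log₂0.12 = 0.3671
  cell (0,t): −0.50·log₂0.50 = 0.5000
  cell (1,r): −0.01·log₂0.01 = 0.0664
  cell (1,s): −0.01·log₂0.01 = 0.0664
  cell (1,t): −0.07·log₂0.07 = 0.2686
  cell (2,r): −0.01·log₂0.01 = 0.0664
  cell (2,s): −0.16·log₂0.16 = 0.4230
  cell (2,t): −0.02·log₂0.02 = 0.1129
Sum = 2.203 bits.

2.203 bits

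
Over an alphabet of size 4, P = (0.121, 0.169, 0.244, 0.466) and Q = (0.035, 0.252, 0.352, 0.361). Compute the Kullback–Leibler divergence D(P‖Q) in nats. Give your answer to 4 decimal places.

D(P‖Q) = Σ p·ln(p/q).
  0.121·ln(0.121/0.035) = 0.15009
  0.169·ln(0.169/0.252) = -0.06752
  0.244·ln(0.244/0.352) = -0.08942
  0.466·ln(0.466/0.361) = 0.11897
D(P‖Q) = 0.1121 nats.

0.1121 nats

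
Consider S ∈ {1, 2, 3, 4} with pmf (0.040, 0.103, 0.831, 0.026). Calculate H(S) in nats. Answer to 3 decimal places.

0.612 nats

H(S) = −Σ p·ln p.
  −(0.040)·ln(0.040) = 0.1288
  −(0.103)·ln(0.103) = 0.2341
  −(0.831)·ln(0.831) = 0.1538
  −(0.026)·ln(0.026) = 0.0949
Sum: 0.1288 + 0.2341 + 0.1538 + 0.0949 = 0.612 nats.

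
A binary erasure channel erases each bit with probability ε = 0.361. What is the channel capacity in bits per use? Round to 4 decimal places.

Binary erasure channel: capacity C = 1 − ε.
C = 1 − 0.361 = 0.6390 bits per channel use.

0.6390 bits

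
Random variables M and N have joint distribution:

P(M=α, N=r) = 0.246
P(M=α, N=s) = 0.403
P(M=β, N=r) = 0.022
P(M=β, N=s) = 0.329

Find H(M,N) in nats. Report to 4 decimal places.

1.1610 nats

H(M,N) = −Σ p(x,y)·ln p(x,y) over all 4 cells.
  cell (α,r): −0.246·ln0.246 = 0.34500
  cell (α,s): −0.403·ln0.403 = 0.36625
  cell (β,r): −0.022·ln0.022 = 0.08397
  cell (β,s): −0.329·ln0.329 = 0.36575
Sum = 1.1610 nats.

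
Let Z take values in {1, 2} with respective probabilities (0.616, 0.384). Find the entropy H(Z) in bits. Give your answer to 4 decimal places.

H(Z) = −Σ p·log₂ p.
  −(0.616)·log₂(0.616) = 0.43058
  −(0.384)·log₂(0.384) = 0.53024
Sum: 0.43058 + 0.53024 = 0.9608 bits.

0.9608 bits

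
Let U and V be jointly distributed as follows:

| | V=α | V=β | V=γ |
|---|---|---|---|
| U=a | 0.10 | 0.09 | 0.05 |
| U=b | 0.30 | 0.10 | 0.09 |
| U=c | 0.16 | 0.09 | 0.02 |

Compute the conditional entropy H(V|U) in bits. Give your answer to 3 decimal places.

Marginals: p(U) = (0.2400, 0.4900, 0.2700), p(V) = (0.5600, 0.2800, 0.1600).
H(V|U) = Σ p(U) · H(V|U=·).
  U=a: p=0.2400, H(V|U=a) = 1.5284
  U=b: p=0.4900, H(V|U=b) = 1.3503
  U=c: p=0.2700, H(V|U=c) = 1.2538
Weighted sum = 1.367 bits.

1.367 bits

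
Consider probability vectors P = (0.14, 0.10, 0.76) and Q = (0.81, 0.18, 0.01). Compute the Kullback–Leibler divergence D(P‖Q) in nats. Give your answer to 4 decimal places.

2.9868 nats

D(P‖Q) = Σ p·ln(p/q).
  0.14·ln(0.14/0.81) = -0.24575
  0.10·ln(0.10/0.18) = -0.05878
  0.76·ln(0.76/0.01) = 3.29136
D(P‖Q) = 2.9868 nats.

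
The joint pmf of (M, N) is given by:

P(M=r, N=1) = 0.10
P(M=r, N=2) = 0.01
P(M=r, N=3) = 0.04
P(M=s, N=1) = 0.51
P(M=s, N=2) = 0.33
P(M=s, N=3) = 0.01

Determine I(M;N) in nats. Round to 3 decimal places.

Marginals: p(M) = (0.1500, 0.8500), p(N) = (0.6100, 0.3400, 0.0500).
I(M;N) = H(M) + H(N) − H(M,N).
H(M) = 0.4227, H(N) = 0.8181, H(M,N) = 1.1604.
I(M;N) = 0.4227 + 0.8181 − 1.1604 = 0.080 nats.

0.080 nats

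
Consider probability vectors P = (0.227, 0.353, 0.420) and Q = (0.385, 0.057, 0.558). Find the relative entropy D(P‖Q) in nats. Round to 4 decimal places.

D(P‖Q) = Σ p·ln(p/q).
  0.227·ln(0.227/0.385) = -0.11992
  0.353·ln(0.353/0.057) = 0.64367
  0.420·ln(0.420/0.558) = -0.11932
D(P‖Q) = 0.4044 nats.

0.4044 nats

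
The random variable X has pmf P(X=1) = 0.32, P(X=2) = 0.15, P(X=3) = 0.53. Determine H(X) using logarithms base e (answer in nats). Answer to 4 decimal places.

H(X) = −Σ p·ln p.
  −(0.32)·ln(0.32) = 0.36462
  −(0.15)·ln(0.15) = 0.28457
  −(0.53)·ln(0.53) = 0.33649
Sum: 0.36462 + 0.28457 + 0.33649 = 0.9857 nats.

0.9857 nats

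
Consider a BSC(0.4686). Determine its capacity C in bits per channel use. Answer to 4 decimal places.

0.0028 bits

Binary symmetric channel: C = 1 − h₂(ε) where h₂ is the binary entropy function.
h₂(0.4686) = −0.4686·log₂0.4686 − 0.5314·log₂0.5314 = 0.9972.
C = 1 − 0.9972 = 0.0028 bits per channel use.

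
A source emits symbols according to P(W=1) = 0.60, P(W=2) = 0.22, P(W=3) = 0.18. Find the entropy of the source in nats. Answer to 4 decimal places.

H(W) = −Σ p·ln p.
  −(0.60)·ln(0.60) = 0.30650
  −(0.22)·ln(0.22) = 0.33311
  −(0.18)·ln(0.18) = 0.30866
Sum: 0.30650 + 0.33311 + 0.30866 = 0.9483 nats.

0.9483 nats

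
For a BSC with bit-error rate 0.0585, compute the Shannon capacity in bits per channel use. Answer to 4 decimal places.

Binary symmetric channel: C = 1 − h₂(ε) where h₂ is the binary entropy function.
h₂(0.0585) = −0.0585·log₂0.0585 − 0.9415·log₂0.9415 = 0.3215.
C = 1 − 0.3215 = 0.6785 bits per channel use.

0.6785 bits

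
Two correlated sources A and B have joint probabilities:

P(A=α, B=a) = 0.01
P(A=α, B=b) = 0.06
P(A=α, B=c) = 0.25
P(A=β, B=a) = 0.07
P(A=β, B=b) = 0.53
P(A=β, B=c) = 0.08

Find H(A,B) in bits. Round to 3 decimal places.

1.855 bits

H(A,B) = −Σ p(x,y)·log₂ p(x,y) over all 6 cells.
  cell (α,a): −0.01·log₂0.01 = 0.0664
  cell (α,b): −0.06·log₂0.06 = 0.2435
  cell (α,c): −0.25·log₂0.25 = 0.5000
  cell (β,a): −0.07·log₂0.07 = 0.2686
  cell (β,b): −0.53·log₂0.53 = 0.4854
  cell (β,c): −0.08·log₂0.08 = 0.2915
Sum = 1.855 bits.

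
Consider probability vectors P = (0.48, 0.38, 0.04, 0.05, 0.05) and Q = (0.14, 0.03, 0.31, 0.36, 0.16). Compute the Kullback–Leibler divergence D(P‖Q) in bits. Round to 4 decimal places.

1.9007 bits

D(P‖Q) = Σ p·log₂(p/q).
  0.48·log₂(0.48/0.14) = 0.85325
  0.38·log₂(0.38/0.03) = 1.39193
  0.04·log₂(0.04/0.31) = -0.11817
  0.05·log₂(0.05/0.36) = -0.14240
  0.05·log₂(0.05/0.16) = -0.08390
D(P‖Q) = 1.9007 bits.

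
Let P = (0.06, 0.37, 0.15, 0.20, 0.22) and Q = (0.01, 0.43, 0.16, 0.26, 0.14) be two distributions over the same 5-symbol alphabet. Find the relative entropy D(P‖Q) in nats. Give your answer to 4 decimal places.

D(P‖Q) = Σ p·ln(p/q).
  0.06·ln(0.06/0.01) = 0.10751
  0.37·ln(0.37/0.43) = -0.05560
  0.15·ln(0.15/0.16) = -0.00968
  0.20·ln(0.20/0.26) = -0.05247
  0.22·ln(0.22/0.14) = 0.09944
D(P‖Q) = 0.0892 nats.

0.0892 nats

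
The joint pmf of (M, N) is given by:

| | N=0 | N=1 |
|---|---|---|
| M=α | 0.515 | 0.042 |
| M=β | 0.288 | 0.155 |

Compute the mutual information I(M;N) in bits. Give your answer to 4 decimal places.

0.0873 bits

Marginals: p(M) = (0.5570, 0.4430), p(N) = (0.8030, 0.1970).
I(M;N) = Σ p(x,y)·log₂[p(x,y)/(p(x)p(y))].
  (α,0): 0.515·log₂(1.1514) = 0.10476
  (α,1): 0.042·log₂(0.3828) = -0.05819
  (β,0): 0.288·log₂(0.8096) = -0.08776
  (β,1): 0.155·log₂(1.7761) = 0.12845
Sum = 0.0873 bits.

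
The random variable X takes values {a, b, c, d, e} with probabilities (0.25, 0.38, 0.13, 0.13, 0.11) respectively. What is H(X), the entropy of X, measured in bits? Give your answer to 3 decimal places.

H(X) = −Σ p·log₂ p.
  −(0.25)·log₂(0.25) = 0.5000
  −(0.38)·log₂(0.38) = 0.5305
  −(0.13)·log₂(0.13) = 0.3826
  −(0.13)·log₂(0.13) = 0.3826
  −(0.11)·log₂(0.11) = 0.3503
Sum: 0.5000 + 0.5305 + 0.3826 + 0.3826 + 0.3503 = 2.146 bits.

2.146 bits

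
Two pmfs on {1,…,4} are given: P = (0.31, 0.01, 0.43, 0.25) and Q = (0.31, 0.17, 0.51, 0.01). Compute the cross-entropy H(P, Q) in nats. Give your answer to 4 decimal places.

1.8216 nats

H(P,Q) = −Σ p·ln q.
  −0.31·ln(0.31) = 0.36307
  −0.01·ln(0.17) = 0.01772
  −0.43·ln(0.51) = 0.28954
  −0.25·ln(0.01) = 1.15129
H(P,Q) = 1.8216 nats.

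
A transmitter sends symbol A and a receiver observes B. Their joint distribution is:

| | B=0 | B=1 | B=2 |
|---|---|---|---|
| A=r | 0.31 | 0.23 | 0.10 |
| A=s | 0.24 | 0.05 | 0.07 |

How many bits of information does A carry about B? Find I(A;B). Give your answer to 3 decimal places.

0.043 bits

Marginals: p(A) = (0.6400, 0.3600), p(B) = (0.5500, 0.2800, 0.1700).
I(A;B) = H(A) + H(B) − H(A,B).
H(A) = 0.9427, H(B) = 1.4232, H(A,B) = 2.3224.
I(A;B) = 0.9427 + 1.4232 − 2.3224 = 0.043 bits.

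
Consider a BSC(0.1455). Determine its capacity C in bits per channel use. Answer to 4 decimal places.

0.4015 bits

Binary symmetric channel: C = 1 − h₂(ε) where h₂ is the binary entropy function.
h₂(0.1455) = −0.1455·log₂0.1455 − 0.8545·log₂0.8545 = 0.5985.
C = 1 − 0.5985 = 0.4015 bits per channel use.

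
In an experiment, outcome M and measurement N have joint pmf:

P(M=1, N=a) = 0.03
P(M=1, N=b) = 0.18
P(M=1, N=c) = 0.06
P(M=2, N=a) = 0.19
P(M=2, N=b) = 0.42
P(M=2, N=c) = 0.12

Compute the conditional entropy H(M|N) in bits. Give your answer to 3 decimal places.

Chain rule: H(M|N) = H(M,N) − H(N).
Marginals: p(M) = (0.2700, 0.7300), p(N) = (0.2200, 0.6000, 0.1800).
H(M,N) = 2.1885 bits; H(N) = 1.3681 bits.
H(M|N) = 2.1885 − 1.3681 = 0.820 bits.

0.820 bits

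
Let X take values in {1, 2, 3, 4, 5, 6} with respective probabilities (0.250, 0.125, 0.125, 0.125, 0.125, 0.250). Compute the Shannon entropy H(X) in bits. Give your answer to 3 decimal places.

2.500 bits

H(X) = −Σ p·log₂ p.
  −(0.250)·log₂(0.250) = 0.5000
  −(0.125)·log₂(0.125) = 0.3750
  −(0.125)·log₂(0.125) = 0.3750
  −(0.125)·log₂(0.125) = 0.3750
  −(0.125)·log₂(0.125) = 0.3750
  −(0.250)·log₂(0.250) = 0.5000
Sum: 0.5000 + 0.3750 + 0.3750 + 0.3750 + 0.3750 + 0.5000 = 2.500 bits.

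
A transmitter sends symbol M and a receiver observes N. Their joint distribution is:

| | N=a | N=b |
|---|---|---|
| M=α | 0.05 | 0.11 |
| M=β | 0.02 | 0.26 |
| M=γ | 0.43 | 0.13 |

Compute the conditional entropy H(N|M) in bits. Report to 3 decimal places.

Marginals: p(M) = (0.1600, 0.2800, 0.5600), p(N) = (0.5000, 0.5000).
H(N|M) = Σ p(M) · H(N|M=·).
  M=α: p=0.1600, H(N|M=α) = 0.8960
  M=β: p=0.2800, H(N|M=β) = 0.3712
  M=γ: p=0.5600, H(N|M=γ) = 0.7817
Weighted sum = 0.685 bits.

0.685 bits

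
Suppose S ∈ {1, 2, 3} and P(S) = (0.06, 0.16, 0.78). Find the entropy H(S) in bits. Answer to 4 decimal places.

0.9461 bits

H(S) = −Σ p·log₂ p.
  −(0.06)·log₂(0.06) = 0.24353
  −(0.16)·log₂(0.16) = 0.42302
  −(0.78)·log₂(0.78) = 0.27959
Sum: 0.24353 + 0.42302 + 0.27959 = 0.9461 bits.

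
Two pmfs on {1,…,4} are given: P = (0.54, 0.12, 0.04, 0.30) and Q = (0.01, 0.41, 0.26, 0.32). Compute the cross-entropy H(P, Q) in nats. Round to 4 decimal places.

H(P,Q) = −Σ p·ln q.
  −0.54·ln(0.01) = 2.48679
  −0.12·ln(0.41) = 0.10699
  −0.04·ln(0.26) = 0.05388
  −0.30·ln(0.32) = 0.34183
H(P,Q) = 2.9895 nats.

2.9895 nats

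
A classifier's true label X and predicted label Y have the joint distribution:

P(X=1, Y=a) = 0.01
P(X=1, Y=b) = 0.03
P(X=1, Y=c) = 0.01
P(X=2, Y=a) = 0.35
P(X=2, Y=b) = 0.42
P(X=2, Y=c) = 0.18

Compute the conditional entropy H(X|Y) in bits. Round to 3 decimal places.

Marginals: p(X) = (0.0500, 0.9500), p(Y) = (0.3600, 0.4500, 0.1900).
H(X|Y) = Σ p(Y) · H(X|Y=·).
  Y=a: p=0.3600, H(X|Y=a) = 0.1831
  Y=b: p=0.4500, H(X|Y=b) = 0.3534
  Y=c: p=0.1900, H(X|Y=c) = 0.2975
Weighted sum = 0.281 bits.

0.281 bits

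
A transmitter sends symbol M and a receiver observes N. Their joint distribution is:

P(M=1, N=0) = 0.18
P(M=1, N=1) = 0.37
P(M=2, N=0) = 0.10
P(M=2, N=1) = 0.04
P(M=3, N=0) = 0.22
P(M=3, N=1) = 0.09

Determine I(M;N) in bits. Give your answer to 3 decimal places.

0.108 bits

Marginals: p(M) = (0.5500, 0.1400, 0.3100), p(N) = (0.5000, 0.5000).
I(M;N) = H(M) + H(N) − H(M,N).
H(M) = 1.3953, H(N) = 1.0000, H(M,N) = 2.2872.
I(M;N) = 1.3953 + 1.0000 − 2.2872 = 0.108 bits.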